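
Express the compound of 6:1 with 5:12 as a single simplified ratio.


Compound ratio = (6×5) : (1×12)
= 30:12
GCD = 6
= 5:2

5:2


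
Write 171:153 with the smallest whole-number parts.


GCD(171, 153) = 9
171/9 : 153/9
= 19:17

19:17


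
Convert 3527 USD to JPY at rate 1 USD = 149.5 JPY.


Amount × rate = 3527 × 149.5
= 527286.50 JPY

527286.50 JPY


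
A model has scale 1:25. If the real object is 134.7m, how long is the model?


Model size = real / scale
= 134.7 / 25
= 5.3880 m

5.3880 m


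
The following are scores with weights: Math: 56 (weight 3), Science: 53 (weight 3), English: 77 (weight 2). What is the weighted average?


Numerator = 56×3 + 53×3 + 77×2
= 168 + 159 + 154
= 481
Total weight = 8
Weighted avg = 481/8
= 60.13

60.13


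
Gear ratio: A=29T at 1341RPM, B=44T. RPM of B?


Gear ratio = 29:44 = 29:44
RPM_B = RPM_A × (teeth_A / teeth_B)
= 1341 × (29/44)
= 883.8 RPM

883.8 RPM


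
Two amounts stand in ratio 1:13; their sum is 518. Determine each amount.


Let A = 1k, B = 13k.
1k + 13k = 518
14k = 518 → k = 518/14 = 37
A = 1×37 = 37, B = 13×37 = 481
= A = 37, B = 481

A = 37, B = 481


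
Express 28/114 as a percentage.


Percentage = (part / whole) × 100
= (28 / 114) × 100
≈ 24.56%

24.56%


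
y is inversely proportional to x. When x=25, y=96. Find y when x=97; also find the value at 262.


Inverse proportion: x × y = constant
k = 25 × 96 = 2400
At x=97: k/97 = 24.74
At x=262: k/262 = 9.16
= 24.74 and 9.16

24.74 and 9.16


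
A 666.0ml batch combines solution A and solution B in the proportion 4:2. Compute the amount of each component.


Total parts = 4 + 2 = 6
solution A: 666.0 × 4/6 = 444.0ml
solution B: 666.0 × 2/6 = 222.0ml
= 444.0ml and 222.0ml

444.0ml and 222.0ml


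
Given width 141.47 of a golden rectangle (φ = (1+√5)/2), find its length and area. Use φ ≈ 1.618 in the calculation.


φ = (1 + √5) / 2 ≈ 1.618
Length = width × φ = 141.47 × 1.618 = 228.89846
≈ 228.90
Area = width × length = 141.47 × 228.89846 = 32382.2651362 ≈ 32382.27
= Length: 228.90, Area: 32382.27

Length: 228.90, Area: 32382.27


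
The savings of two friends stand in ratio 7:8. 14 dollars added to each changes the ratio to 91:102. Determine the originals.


Let A = 7k, B = 8k.
(7k + 14) / (8k + 14) = 91/102
Cross-multiply: 102(7k + 14) = 91(8k + 14)
714k + 1428 = 728k + 1274
714k - 728k = 1274 - 1428
-14k = -154
k = -154/-14 = 11
A = 7×11 = 77, B = 8×11 = 88
= A = 77, B = 88

A = 77, B = 88


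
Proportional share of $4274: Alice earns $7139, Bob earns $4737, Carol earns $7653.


Total income = 7139 + 4737 + 7653 = $19529
Alice: $4274 × 7139/19529 = $1562.40
Bob: $4274 × 4737/19529 = $1036.71
Carol: $4274 × 7653/19529 = $1674.89
= Alice: $1562.40, Bob: $1036.71, Carol: $1674.89

Alice: $1562.40, Bob: $1036.71, Carol: $1674.89


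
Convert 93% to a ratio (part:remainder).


93% means 93 parts out of 100; remainder = 7
Part : remainder = 93:7
GCD = 1
= 93:7

93:7


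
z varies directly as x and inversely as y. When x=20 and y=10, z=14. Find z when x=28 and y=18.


z = k·x/y
Solve for k using the known point: k = z·y/x = 14×10/20 = 140/20 = 7.0000
Now evaluate at x=28, y=18:
z = k × 28 / 18 = (140 × 28) / (20 × 18) = 3920/360
≈ 10.8889

10.8889


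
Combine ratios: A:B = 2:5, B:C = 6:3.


Match B: multiply A:B by 6 → 12:30
Multiply B:C by 5 → 30:15
Combined: 12:30:15
GCD = 3
= 4:10:5

4:10:5


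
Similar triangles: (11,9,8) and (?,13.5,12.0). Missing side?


Scale factor = 13.5/9 = 1.5
Missing side = 11 × 1.5
= 16.5

16.5


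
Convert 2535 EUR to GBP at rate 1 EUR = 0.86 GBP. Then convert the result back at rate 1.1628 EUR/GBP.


Amount × rate = 2535 × 0.86 = 2180.10 GBP
Round-trip: 2180.10 × 1.1628 = 2535.02 EUR
= 2180.10 GBP, then 2535.02 EUR

2180.10 GBP, then 2535.02 EUR


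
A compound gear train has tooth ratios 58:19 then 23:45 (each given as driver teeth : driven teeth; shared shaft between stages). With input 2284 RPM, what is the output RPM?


Stage 1: RPM_B = RPM_A × t_A/t_B = 2284 × 58/19 = 132472/19 ≈ 6972.21
B and C share a shaft → RPM_C = RPM_B
Stage 2: RPM_D = RPM_C × t_C/t_D = RPM_A × (t_A×t_C)/(t_B×t_D)
Overall ratio = (58×23)/(19×45) = 1334/855
RPM_D = 2284 × 1334/855 = 3046856/855
≈ 3563.57 RPM

3563.57 RPM


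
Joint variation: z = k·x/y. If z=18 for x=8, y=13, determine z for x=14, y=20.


z = k·x/y
Solve for k using the known point: k = z·y/x = 18×13/8 = 234/8 = 29.2500
Now evaluate at x=14, y=20:
z = k × 14 / 20 = (234 × 14) / (8 × 20) = 3276/160
= 20.4750

20.4750


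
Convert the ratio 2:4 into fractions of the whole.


Total parts = 2 + 4 = 6
First part: 2/6 = 1/3
Second part: 4/6 = 2/3
= 1/3 and 2/3

1/3 and 2/3


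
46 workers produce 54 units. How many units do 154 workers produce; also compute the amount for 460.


Direct proportion: y/x = constant
k = 54/46 ≈ 1.1739
y at x=154: k × 154 = 54 × 154 / 46 = 8316/46 ≈ 180.78
y at x=460: k × 460 = 54 × 460 / 46 = 24840/46 = 540.00
= 180.78 and 540.00

180.78 and 540.00


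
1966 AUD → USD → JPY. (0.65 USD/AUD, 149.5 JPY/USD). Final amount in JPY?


Step 1: 1966 AUD × 0.65 = 1277.90 USD
Step 2: 1277.90 USD × 149.5 = 191046.05 JPY
Implied rate AUD→JPY = 0.65 × 149.5 = 97.1750
= 191046.05 JPY

191046.05 JPY


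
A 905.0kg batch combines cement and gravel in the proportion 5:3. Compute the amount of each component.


Total parts = 5 + 3 = 8
cement: 905.0 × 5/8 = 565.6kg
gravel: 905.0 × 3/8 = 339.4kg
= 565.6kg and 339.4kg

565.6kg and 339.4kg


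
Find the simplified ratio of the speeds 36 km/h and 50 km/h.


Ratio = 36:50
GCD = 2
Simplified = 18:25
Time ratio (same distance) = 25:18
Speed ratio = 18:25

18:25


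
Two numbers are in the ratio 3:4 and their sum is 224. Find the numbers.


Let A = 3k, B = 4k.
3k + 4k = 224
7k = 224 → k = 224/7 = 32
A = 3×32 = 96, B = 4×32 = 128
= A = 96, B = 128

A = 96, B = 128


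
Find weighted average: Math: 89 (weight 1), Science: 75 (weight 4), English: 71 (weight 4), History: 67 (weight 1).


Numerator = 89×1 + 75×4 + 71×4 + 67×1
= 89 + 300 + 284 + 67
= 740
Total weight = 10
Weighted avg = 740/10
= 74.00

74.00


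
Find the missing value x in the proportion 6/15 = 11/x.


Cross multiply: 6 × x = 15 × 11
6x = 165
x = 165 / 6
= 27.50

27.50


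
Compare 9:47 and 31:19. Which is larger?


9/47 = 0.1915
31/19 = 1.6316
0.1915 < 1.6316, so 9:47 is less
= 31:19

31:19


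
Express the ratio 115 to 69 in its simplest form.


GCD(115, 69) = 23
115/23 : 69/23
= 5:3

5:3


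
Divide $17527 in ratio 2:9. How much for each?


Total parts = 2 + 9 = 11
Part 1: 17527 × 2/11 = 3186.73
Part 2: 17527 × 9/11 = 14340.27
= Part 1: $3186.73, Part 2: $14340.27

Part 1: $3186.73, Part 2: $14340.27


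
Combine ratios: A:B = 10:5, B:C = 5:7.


Match B: multiply A:B by 5 → 50:25
Multiply B:C by 5 → 25:35
Combined: 50:25:35
GCD = 5
= 10:5:7

10:5:7


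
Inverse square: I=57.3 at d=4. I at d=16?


I₁d₁² = I₂d₂²
I₂ = I₁ × (d₁/d₂)²
= 57.3 × (4/16)²
= 57.3 × 16/256
= 916.8/256
≈ 3.5813

3.5813


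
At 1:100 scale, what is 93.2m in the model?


Model size = real / scale
= 93.2 / 100
= 0.9320 m

0.9320 m


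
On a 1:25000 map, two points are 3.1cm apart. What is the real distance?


Real distance = map distance × scale
= 3.1cm × 25000
= 77500 cm = 775.0 m
= 0.775 km

0.775 km


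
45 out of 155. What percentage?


Percentage = (part / whole) × 100
= (45 / 155) × 100
≈ 29.03%

29.03%


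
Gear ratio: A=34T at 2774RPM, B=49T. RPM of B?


Gear ratio = 34:49 = 34:49
RPM_B = RPM_A × (teeth_A / teeth_B)
= 2774 × (34/49)
= 1924.8 RPM

1924.8 RPM


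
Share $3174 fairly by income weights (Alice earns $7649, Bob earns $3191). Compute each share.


Total income = 7649 + 3191 = $10840
Alice: $3174 × 7649/10840 = $2239.66
Bob: $3174 × 3191/10840 = $934.34
= Alice: $2239.66, Bob: $934.34

Alice: $2239.66, Bob: $934.34


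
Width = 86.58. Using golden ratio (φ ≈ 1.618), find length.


φ = (1 + √5) / 2 ≈ 1.618
Length = width × φ = 86.58 × 1.618 = 140.08644
≈ 140.09

140.09


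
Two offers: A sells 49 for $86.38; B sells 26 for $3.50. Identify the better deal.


Deal A: $86.38/49 = $1.7629/unit
Deal B: $3.50/26 = $0.1346/unit
B is cheaper per unit
= Deal B

Deal B


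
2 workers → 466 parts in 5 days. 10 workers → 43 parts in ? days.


Days ∝ work / workers, so d₂ = d₁ × (m₁/m₂) × (w₂/w₁)
Workers factor (inverse): 2/10 = 0.2000
Work factor (direct): 43/466 ≈ 0.0923
d₂ = 5 × 2/10 × 43/466 = (5 × 2 × 43) / (10 × 466) = 430/4660
≈ 0.09 days

0.09 days


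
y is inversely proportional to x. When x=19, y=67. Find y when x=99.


Inverse proportion: x × y = constant
k = 19 × 67 = 1273
y₂ = k / 99 = 1273 / 99
= 12.86

12.86


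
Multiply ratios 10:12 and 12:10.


Compound ratio = (10×12) : (12×10)
= 120:120
GCD = 120
= 1:1

1:1


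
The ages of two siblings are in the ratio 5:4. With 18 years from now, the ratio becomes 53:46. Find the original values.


Let A = 5k, B = 4k.
(5k + 18) / (4k + 18) = 53/46
Cross-multiply: 46(5k + 18) = 53(4k + 18)
230k + 828 = 212k + 954
230k - 212k = 954 - 828
18k = 126
k = 126/18 = 7
A = 5×7 = 35, B = 4×7 = 28
= A = 35, B = 28

A = 35, B = 28


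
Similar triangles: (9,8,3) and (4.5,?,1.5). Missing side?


Scale factor = 4.5/9 = 0.5
Missing side = 8 × 0.5
= 4.0

4.0


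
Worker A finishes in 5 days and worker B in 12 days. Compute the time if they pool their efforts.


Rate of A = 1/5 per day
Rate of B = 1/12 per day
Combined rate = 1/5 + 1/12 = 17/60 ≈ 0.2833 per day
Days = 1 / combined rate = 60/17
≈ 3.53 days

3.53 days


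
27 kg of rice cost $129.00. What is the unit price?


Unit rate = total / quantity
= 129.00 / 27
= $4.78 per unit

$4.78 per unit


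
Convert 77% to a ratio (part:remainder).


77% means 77 parts out of 100; remainder = 23
Part : remainder = 77:23
GCD = 1
= 77:23

77:23


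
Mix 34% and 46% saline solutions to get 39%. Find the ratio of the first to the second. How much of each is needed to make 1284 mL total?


Let x parts of 34% mix with y parts of 46%.
34x + 46y = 39(x + y)
34x + 46y = 39x + 39y
x(34 - 39) = y(39 - 46)
x/y = (46 - 39)/(39 - 34) = 7/5
Simplify: 7:5
Total parts = 12; one part = 1284/12 = 107.00 mL
34% solution: 7×107.00 = 749.00 mL
46% solution: 5×107.00 = 535.00 mL
= ratio 7:5; 749.00 mL and 535.00 mL

ratio 7:5; 749.00 mL and 535.00 mL


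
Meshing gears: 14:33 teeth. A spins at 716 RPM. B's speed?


Gear ratio = 14:33 = 14:33
RPM_B = RPM_A × (teeth_A / teeth_B)
= 716 × (14/33)
= 303.8 RPM

303.8 RPM


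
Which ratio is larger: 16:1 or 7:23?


16/1 = 16.0000
7/23 = 0.3043
16.0000 > 0.3043, so 16:1 is greater
= 16:1

16:1


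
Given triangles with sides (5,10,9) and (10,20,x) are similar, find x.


Scale factor = 10/5 = 2
Missing side = 9 × 2
= 18.0

18.0


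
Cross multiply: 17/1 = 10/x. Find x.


Cross multiply: 17 × x = 1 × 10
17x = 10
x = 10 / 17
= 0.59

0.59


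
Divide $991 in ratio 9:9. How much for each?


Total parts = 9 + 9 = 18
Part 1: 991 × 9/18 = 495.50
Part 2: 991 × 9/18 = 495.50
= Part 1: $495.50, Part 2: $495.50

Part 1: $495.50, Part 2: $495.50


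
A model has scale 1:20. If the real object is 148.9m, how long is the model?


Model size = real / scale
= 148.9 / 20
= 7.4450 m

7.4450 m


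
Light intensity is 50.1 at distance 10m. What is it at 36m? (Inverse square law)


I₁d₁² = I₂d₂²
I₂ = I₁ × (d₁/d₂)²
= 50.1 × (10/36)²
= 50.1 × 100/1296
= 5010/1296
≈ 3.8657

3.8657


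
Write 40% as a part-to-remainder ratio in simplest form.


40% means 40 parts out of 100; remainder = 60
Part : remainder = 40:60
GCD = 20
= 2:3

2:3


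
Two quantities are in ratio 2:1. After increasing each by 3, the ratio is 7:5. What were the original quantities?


Let A = 2k, B = 1k.
(2k + 3) / (1k + 3) = 7/5
Cross-multiply: 5(2k + 3) = 7(1k + 3)
10k + 15 = 7k + 21
10k - 7k = 21 - 15
3k = 6
k = 6/3 = 2
A = 2×2 = 4, B = 1×2 = 2
= A = 4, B = 2

A = 4, B = 2


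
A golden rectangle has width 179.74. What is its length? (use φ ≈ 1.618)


φ = (1 + √5) / 2 ≈ 1.618
Length = width × φ = 179.74 × 1.618 = 290.81932
≈ 290.82

290.82


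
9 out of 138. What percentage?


Percentage = (part / whole) × 100
= (9 / 138) × 100
≈ 6.52%

6.52%


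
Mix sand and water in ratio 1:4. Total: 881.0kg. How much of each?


Total parts = 1 + 4 = 5
sand: 881.0 × 1/5 = 176.2kg
water: 881.0 × 4/5 = 704.8kg
= 176.2kg and 704.8kg

176.2kg and 704.8kg


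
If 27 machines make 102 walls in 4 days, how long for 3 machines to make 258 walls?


Days ∝ work / workers, so d₂ = d₁ × (m₁/m₂) × (w₂/w₁)
Workers factor (inverse): 27/3 = 9.0000
Work factor (direct): 258/102 ≈ 2.5294
d₂ = 4 × 27/3 × 258/102 = (4 × 27 × 258) / (3 × 102) = 27864/306
≈ 91.06 days

91.06 days


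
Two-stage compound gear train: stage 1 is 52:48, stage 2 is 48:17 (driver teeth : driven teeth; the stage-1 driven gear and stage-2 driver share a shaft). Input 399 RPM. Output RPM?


Stage 1: RPM_B = RPM_A × t_A/t_B = 399 × 52/48 = 20748/48 = 432.25
B and C share a shaft → RPM_C = RPM_B
Stage 2: RPM_D = RPM_C × t_C/t_D = RPM_A × (t_A×t_C)/(t_B×t_D)
Overall ratio = (52×48)/(48×17) = 2496/816
RPM_D = 399 × 2496/816 = 995904/816
≈ 1220.47 RPM

1220.47 RPM


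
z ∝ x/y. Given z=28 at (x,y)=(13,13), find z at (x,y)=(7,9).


z = k·x/y
Solve for k using the known point: k = z·y/x = 28×13/13 = 364/13 = 28.0000
Now evaluate at x=7, y=9:
z = k × 7 / 9 = (364 × 7) / (13 × 9) = 2548/117
≈ 21.7778

21.7778


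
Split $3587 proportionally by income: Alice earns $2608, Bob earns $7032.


Total income = 2608 + 7032 = $9640
Alice: $3587 × 2608/9640 = $970.42
Bob: $3587 × 7032/9640 = $2616.58
= Alice: $970.42, Bob: $2616.58

Alice: $970.42, Bob: $2616.58


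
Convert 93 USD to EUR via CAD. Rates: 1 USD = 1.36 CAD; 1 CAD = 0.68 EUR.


Step 1: 93 USD × 1.36 = 126.48 CAD
Step 2: 126.48 CAD × 0.68 = 86.01 EUR
Implied rate USD→EUR = 1.36 × 0.68 = 0.9248
= 86.01 EUR

86.01 EUR


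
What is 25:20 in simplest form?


GCD(25, 20) = 5
25/5 : 20/5
= 5:4

5:4


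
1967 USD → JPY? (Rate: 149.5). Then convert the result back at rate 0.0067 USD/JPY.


Amount × rate = 1967 × 149.5 = 294066.50 JPY
Round-trip: 294066.50 × 0.0067 = 1970.25 USD
= 294066.50 JPY, then 1970.25 USD

294066.50 JPY, then 1970.25 USD


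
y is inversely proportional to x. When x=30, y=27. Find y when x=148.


Inverse proportion: x × y = constant
k = 30 × 27 = 810
y₂ = k / 148 = 810 / 148
= 5.47

5.47


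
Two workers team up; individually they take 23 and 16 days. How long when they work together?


Rate of A = 1/23 per day
Rate of B = 1/16 per day
Combined rate = 1/23 + 1/16 = 39/368 ≈ 0.1060 per day
Days = 1 / combined rate = 368/39
≈ 9.44 days

9.44 days


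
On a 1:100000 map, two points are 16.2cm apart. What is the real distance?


Real distance = map distance × scale
= 16.2cm × 100000
= 1620000 cm = 16200.0 m
= 16.200 km

16.200 km


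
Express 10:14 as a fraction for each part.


Total parts = 10 + 14 = 24
First part: 10/24 = 5/12
Second part: 14/24 = 7/12
= 5/12 and 7/12

5/12 and 7/12


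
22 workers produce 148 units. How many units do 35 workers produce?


Direct proportion: y/x = constant
k = 148/22 ≈ 6.7273
y₂ = k × 35 = 148 × 35 / 22 = 5180/22
≈ 235.45

235.45


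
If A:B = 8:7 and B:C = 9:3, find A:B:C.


Match B: multiply A:B by 9 → 72:63
Multiply B:C by 7 → 63:21
Combined: 72:63:21
GCD = 3
= 24:21:7

24:21:7


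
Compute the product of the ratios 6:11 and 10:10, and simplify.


Compound ratio = (6×10) : (11×10)
= 60:110
GCD = 10
= 6:11

6:11


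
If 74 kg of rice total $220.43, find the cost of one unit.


Unit rate = total / quantity
= 220.43 / 74
= $2.98 per unit

$2.98 per unit


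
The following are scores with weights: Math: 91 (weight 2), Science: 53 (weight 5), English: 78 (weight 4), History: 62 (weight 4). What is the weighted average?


Numerator = 91×2 + 53×5 + 78×4 + 62×4
= 182 + 265 + 312 + 248
= 1007
Total weight = 15
Weighted avg = 1007/15
= 67.13

67.13


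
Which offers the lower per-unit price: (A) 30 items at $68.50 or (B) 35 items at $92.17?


Deal A: $68.50/30 = $2.2833/unit
Deal B: $92.17/35 = $2.6334/unit
A is cheaper per unit
= Deal A

Deal A


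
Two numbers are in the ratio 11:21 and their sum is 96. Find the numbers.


Let A = 11k, B = 21k.
11k + 21k = 96
32k = 96 → k = 96/32 = 3
A = 11×3 = 33, B = 21×3 = 63
= A = 33, B = 63

A = 33, B = 63


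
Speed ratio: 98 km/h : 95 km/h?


Ratio = 98:95
GCD = 1
Simplified = 98:95
Time ratio (same distance) = 95:98
Speed ratio = 98:95

98:95


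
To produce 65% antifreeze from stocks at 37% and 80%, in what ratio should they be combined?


Let x parts of 37% mix with y parts of 80%.
37x + 80y = 65(x + y)
37x + 80y = 65x + 65y
x(37 - 65) = y(65 - 80)
x/y = (80 - 65)/(65 - 37) = 15/28
Simplify: 15:28
= 15:28

15:28


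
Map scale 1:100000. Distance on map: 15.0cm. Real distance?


Real distance = map distance × scale
= 15.0cm × 100000
= 1500000 cm = 15000.0 m
= 15.000 km

15.000 km


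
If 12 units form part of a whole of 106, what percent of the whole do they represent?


Percentage = (part / whole) × 100
= (12 / 106) × 100
≈ 11.32%

11.32%


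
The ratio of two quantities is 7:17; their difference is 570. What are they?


Let A = 7k, B = 17k.
17k - 7k = 570
10k = 570 → k = 570/10 = 57
A = 7×57 = 399, B = 17×57 = 969
= A = 399, B = 969

A = 399, B = 969


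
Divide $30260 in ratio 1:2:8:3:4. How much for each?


Total parts = 1 + 2 + 8 + 3 + 4 = 18
Part 1: 30260 × 1/18 = 1681.11
Part 2: 30260 × 2/18 = 3362.22
Part 3: 30260 × 8/18 = 13448.89
Part 4: 30260 × 3/18 = 5043.33
Part 5: 30260 × 4/18 = 6724.44
= Part 1: $1681.11, Part 2: $3362.22, Part 3: $13448.89, Part 4: $5043.33, Part 5: $6724.44

Part 1: $1681.11, Part 2: $3362.22, Part 3: $13448.89, Part 4: $5043.33, Part 5: $6724.44


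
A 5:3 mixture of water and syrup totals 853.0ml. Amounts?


Total parts = 5 + 3 = 8
water: 853.0 × 5/8 = 533.1ml
syrup: 853.0 × 3/8 = 319.9ml
= 533.1ml and 319.9ml

533.1ml and 319.9ml


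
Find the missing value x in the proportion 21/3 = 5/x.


Cross multiply: 21 × x = 3 × 5
21x = 15
x = 15 / 21
= 0.71

0.71


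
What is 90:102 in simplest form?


GCD(90, 102) = 6
90/6 : 102/6
= 15:17

15:17


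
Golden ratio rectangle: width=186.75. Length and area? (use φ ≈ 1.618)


φ = (1 + √5) / 2 ≈ 1.618
Length = width × φ = 186.75 × 1.618 = 302.1615
≈ 302.16
Area = width × length = 186.75 × 302.1615 = 56428.660125 ≈ 56428.66
= Length: 302.16, Area: 56428.66

Length: 302.16, Area: 56428.66


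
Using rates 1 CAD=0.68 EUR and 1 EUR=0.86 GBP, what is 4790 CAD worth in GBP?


Step 1: 4790 CAD × 0.68 = 3257.20 EUR
Step 2: 3257.20 EUR × 0.86 = 2801.19 GBP
Implied rate CAD→GBP = 0.68 × 0.86 = 0.5848
= 2801.19 GBP

2801.19 GBP


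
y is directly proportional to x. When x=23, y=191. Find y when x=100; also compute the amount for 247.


Direct proportion: y/x = constant
k = 191/23 ≈ 8.3043
y at x=100: k × 100 = 191 × 100 / 23 = 19100/23 ≈ 830.43
y at x=247: k × 247 = 191 × 247 / 23 = 47177/23 ≈ 2051.17
= 830.43 and 2051.17

830.43 and 2051.17


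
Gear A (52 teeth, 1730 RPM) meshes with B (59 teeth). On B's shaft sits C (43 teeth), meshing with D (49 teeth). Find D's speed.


Stage 1: RPM_B = RPM_A × t_A/t_B = 1730 × 52/59 = 89960/59 ≈ 1524.75
B and C share a shaft → RPM_C = RPM_B
Stage 2: RPM_D = RPM_C × t_C/t_D = RPM_A × (t_A×t_C)/(t_B×t_D)
Overall ratio = (52×43)/(59×49) = 2236/2891
RPM_D = 1730 × 2236/2891 = 3868280/2891
≈ 1338.04 RPM

1338.04 RPM


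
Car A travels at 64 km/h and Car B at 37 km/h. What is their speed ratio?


Ratio = 64:37
GCD = 1
Simplified = 64:37
Time ratio (same distance) = 37:64
Speed ratio = 64:37

64:37


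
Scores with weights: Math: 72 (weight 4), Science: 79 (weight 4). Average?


Numerator = 72×4 + 79×4
= 288 + 316
= 604
Total weight = 8
Weighted avg = 604/8
= 75.50

75.50


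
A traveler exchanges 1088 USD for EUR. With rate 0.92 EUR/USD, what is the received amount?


Amount × rate = 1088 × 0.92
= 1000.96 EUR

1000.96 EUR


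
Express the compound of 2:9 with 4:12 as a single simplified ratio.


Compound ratio = (2×4) : (9×12)
= 8:108
GCD = 4
= 2:27

2:27


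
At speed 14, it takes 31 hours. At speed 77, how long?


Inverse proportion: x × y = constant
k = 14 × 31 = 434
y₂ = k / 77 = 434 / 77
= 5.64

5.64


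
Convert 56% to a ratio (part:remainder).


56% means 56 parts out of 100; remainder = 44
Part : remainder = 56:44
GCD = 4
= 14:11

14:11


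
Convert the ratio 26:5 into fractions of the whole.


Total parts = 26 + 5 = 31
First part: 26/31 = 26/31
Second part: 5/31 = 5/31
= 26/31 and 5/31

26/31 and 5/31


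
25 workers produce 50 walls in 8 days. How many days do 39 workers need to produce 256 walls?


Days ∝ work / workers, so d₂ = d₁ × (m₁/m₂) × (w₂/w₁)
Workers factor (inverse): 25/39 ≈ 0.6410
Work factor (direct): 256/50 = 5.1200
d₂ = 8 × 25/39 × 256/50 = (8 × 25 × 256) / (39 × 50) = 51200/1950
≈ 26.26 days

26.26 days


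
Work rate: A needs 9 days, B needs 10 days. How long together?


Rate of A = 1/9 per day
Rate of B = 1/10 per day
Combined rate = 1/9 + 1/10 = 19/90 ≈ 0.2111 per day
Days = 1 / combined rate = 90/19
≈ 4.74 days

4.74 days


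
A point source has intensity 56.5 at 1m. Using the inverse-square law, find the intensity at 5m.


I₁d₁² = I₂d₂²
I₂ = I₁ × (d₁/d₂)²
= 56.5 × (1/5)²
= 56.5 × 1/25
= 56.5/25
= 2.2600

2.2600


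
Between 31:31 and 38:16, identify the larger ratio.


31/31 = 1.0000
38/16 = 2.3750
1.0000 < 2.3750, so 31:31 is less
= 38:16

38:16


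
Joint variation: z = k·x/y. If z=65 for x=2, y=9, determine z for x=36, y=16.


z = k·x/y
Solve for k using the known point: k = z·y/x = 65×9/2 = 585/2 = 292.5000
Now evaluate at x=36, y=16:
z = k × 36 / 16 = (585 × 36) / (2 × 16) = 21060/32
= 658.1250

658.1250


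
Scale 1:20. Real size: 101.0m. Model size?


Model size = real / scale
= 101.0 / 20
= 5.0500 m

5.0500 m


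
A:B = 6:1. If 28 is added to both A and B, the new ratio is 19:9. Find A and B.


Let A = 6k, B = 1k.
(6k + 28) / (1k + 28) = 19/9
Cross-multiply: 9(6k + 28) = 19(1k + 28)
54k + 252 = 19k + 532
54k - 19k = 532 - 252
35k = 280
k = 280/35 = 8
A = 6×8 = 48, B = 1×8 = 8
= A = 48, B = 8

A = 48, B = 8


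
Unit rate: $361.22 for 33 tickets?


Unit rate = total / quantity
= 361.22 / 33
= $10.95 per unit

$10.95 per unit


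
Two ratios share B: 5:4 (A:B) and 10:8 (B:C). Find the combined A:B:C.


Match B: multiply A:B by 10 → 50:40
Multiply B:C by 4 → 40:32
Combined: 50:40:32
GCD = 2
= 25:20:16

25:20:16


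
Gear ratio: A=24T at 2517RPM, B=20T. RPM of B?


Gear ratio = 24:20 = 6:5
RPM_B = RPM_A × (teeth_A / teeth_B)
= 2517 × (24/20)
= 3020.4 RPM

3020.4 RPM


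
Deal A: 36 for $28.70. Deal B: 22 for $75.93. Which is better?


Deal A: $28.70/36 = $0.7972/unit
Deal B: $75.93/22 = $3.4514/unit
A is cheaper per unit
= Deal A

Deal A


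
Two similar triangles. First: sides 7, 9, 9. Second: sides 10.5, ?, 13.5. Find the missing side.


Scale factor = 10.5/7 = 1.5
Missing side = 9 × 1.5
= 13.5

13.5


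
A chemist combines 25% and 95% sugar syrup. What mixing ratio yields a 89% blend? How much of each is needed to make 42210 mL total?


Let x parts of 25% mix with y parts of 95%.
25x + 95y = 89(x + y)
25x + 95y = 89x + 89y
x(25 - 89) = y(89 - 95)
x/y = (95 - 89)/(89 - 25) = 6/64
Simplify: 3:32
Total parts = 35; one part = 42210/35 = 1206.00 mL
25% solution: 3×1206.00 = 3618.00 mL
95% solution: 32×1206.00 = 38592.00 mL
= ratio 3:32; 3618.00 mL and 38592.00 mL

ratio 3:32; 3618.00 mL and 38592.00 mL


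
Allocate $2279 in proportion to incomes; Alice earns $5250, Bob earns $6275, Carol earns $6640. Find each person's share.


Total income = 5250 + 6275 + 6640 = $18165
Alice: $2279 × 5250/18165 = $658.67
Bob: $2279 × 6275/18165 = $787.27
Carol: $2279 × 6640/18165 = $833.06
= Alice: $658.67, Bob: $787.27, Carol: $833.06

Alice: $658.67, Bob: $787.27, Carol: $833.06


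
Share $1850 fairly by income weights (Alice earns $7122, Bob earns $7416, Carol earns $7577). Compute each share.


Total income = 7122 + 7416 + 7577 = $22115
Alice: $1850 × 7122/22115 = $595.78
Bob: $1850 × 7416/22115 = $620.38
Carol: $1850 × 7577/22115 = $633.84
= Alice: $595.78, Bob: $620.38, Carol: $633.84

Alice: $595.78, Bob: $620.38, Carol: $633.84


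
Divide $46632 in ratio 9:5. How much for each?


Total parts = 9 + 5 = 14
Part 1: 46632 × 9/14 = 29977.71
Part 2: 46632 × 5/14 = 16654.29
= Part 1: $29977.71, Part 2: $16654.29

Part 1: $29977.71, Part 2: $16654.29


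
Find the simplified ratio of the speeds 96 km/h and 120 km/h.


Ratio = 96:120
GCD = 24
Simplified = 4:5
Time ratio (same distance) = 5:4
Speed ratio = 4:5

4:5


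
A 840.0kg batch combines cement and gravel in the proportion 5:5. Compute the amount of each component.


Total parts = 5 + 5 = 10
cement: 840.0 × 5/10 = 420.0kg
gravel: 840.0 × 5/10 = 420.0kg
= 420.0kg and 420.0kg

420.0kg and 420.0kg


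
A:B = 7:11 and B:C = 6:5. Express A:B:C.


Match B: multiply A:B by 6 → 42:66
Multiply B:C by 11 → 66:55
Combined: 42:66:55
GCD = 1
= 42:66:55

42:66:55


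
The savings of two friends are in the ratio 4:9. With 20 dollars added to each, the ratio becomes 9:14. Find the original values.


Let A = 4k, B = 9k.
(4k + 20) / (9k + 20) = 9/14
Cross-multiply: 14(4k + 20) = 9(9k + 20)
56k + 280 = 81k + 180
56k - 81k = 180 - 280
-25k = -100
k = -100/-25 = 4
A = 4×4 = 16, B = 9×4 = 36
= A = 16, B = 36

A = 16, B = 36


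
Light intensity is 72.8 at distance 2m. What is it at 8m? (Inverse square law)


I₁d₁² = I₂d₂²
I₂ = I₁ × (d₁/d₂)²
= 72.8 × (2/8)²
= 72.8 × 4/64
= 291.2/64
= 4.5500

4.5500


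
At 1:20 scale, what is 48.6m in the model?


Model size = real / scale
= 48.6 / 20
= 2.4300 m

2.4300 m


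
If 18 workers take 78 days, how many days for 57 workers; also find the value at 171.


Inverse proportion: x × y = constant
k = 18 × 78 = 1404
At x=57: k/57 = 24.63
At x=171: k/171 = 8.21
= 24.63 and 8.21

24.63 and 8.21


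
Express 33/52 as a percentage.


Percentage = (part / whole) × 100
= (33 / 52) × 100
≈ 63.46%

63.46%


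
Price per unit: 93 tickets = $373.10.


Unit rate = total / quantity
= 373.10 / 93
= $4.01 per unit

$4.01 per unit


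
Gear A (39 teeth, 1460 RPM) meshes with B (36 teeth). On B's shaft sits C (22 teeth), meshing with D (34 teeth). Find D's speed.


Stage 1: RPM_B = RPM_A × t_A/t_B = 1460 × 39/36 = 56940/36 ≈ 1581.67
B and C share a shaft → RPM_C = RPM_B
Stage 2: RPM_D = RPM_C × t_C/t_D = RPM_A × (t_A×t_C)/(t_B×t_D)
Overall ratio = (39×22)/(36×34) = 858/1224
RPM_D = 1460 × 858/1224 = 1252680/1224
≈ 1023.43 RPM

1023.43 RPM


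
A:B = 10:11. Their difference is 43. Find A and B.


Let A = 10k, B = 11k.
11k - 10k = 43
1k = 43 → k = 43/1 = 43
A = 10×43 = 430, B = 11×43 = 473
= A = 430, B = 473

A = 430, B = 473


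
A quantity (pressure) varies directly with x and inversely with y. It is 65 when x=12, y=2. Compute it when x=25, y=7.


z = k·x/y
Solve for k using the known point: k = z·y/x = 65×2/12 = 130/12 ≈ 10.8333
Now evaluate at x=25, y=7:
z = k × 25 / 7 = (130 × 25) / (12 × 7) = 3250/84
≈ 38.6905

38.6905


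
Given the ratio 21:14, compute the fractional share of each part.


Total parts = 21 + 14 = 35
First part: 21/35 = 3/5
Second part: 14/35 = 2/5
= 3/5 and 2/5

3/5 and 2/5


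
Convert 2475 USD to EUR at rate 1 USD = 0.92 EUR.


Amount × rate = 2475 × 0.92
= 2277.00 EUR

2277.00 EUR


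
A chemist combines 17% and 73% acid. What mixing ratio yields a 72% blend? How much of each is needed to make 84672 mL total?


Let x parts of 17% mix with y parts of 73%.
17x + 73y = 72(x + y)
17x + 73y = 72x + 72y
x(17 - 72) = y(72 - 73)
x/y = (73 - 72)/(72 - 17) = 1/55
Simplify: 1:55
Total parts = 56; one part = 84672/56 = 1512.00 mL
17% solution: 1×1512.00 = 1512.00 mL
73% solution: 55×1512.00 = 83160.00 mL
= ratio 1:55; 1512.00 mL and 83160.00 mL

ratio 1:55; 1512.00 mL and 83160.00 mL


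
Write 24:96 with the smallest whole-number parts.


GCD(24, 96) = 24
24/24 : 96/24
= 1:4

1:4


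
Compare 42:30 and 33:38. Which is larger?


42/30 = 1.4000
33/38 = 0.8684
1.4000 > 0.8684, so 42:30 is greater
= 42:30

42:30


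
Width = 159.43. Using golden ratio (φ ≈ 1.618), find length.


φ = (1 + √5) / 2 ≈ 1.618
Length = width × φ = 159.43 × 1.618 = 257.95774
≈ 257.96

257.96


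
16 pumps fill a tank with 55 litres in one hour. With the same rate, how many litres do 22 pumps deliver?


Direct proportion: y/x = constant
k = 55/16 = 3.4375
y₂ = k × 22 = 55 × 22 / 16 = 1210/16
≈ 75.63

75.63


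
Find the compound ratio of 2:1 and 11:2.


Compound ratio = (2×11) : (1×2)
= 22:2
GCD = 2
= 11:1

11:1


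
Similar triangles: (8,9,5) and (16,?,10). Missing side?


Scale factor = 16/8 = 2
Missing side = 9 × 2
= 18.0

18.0


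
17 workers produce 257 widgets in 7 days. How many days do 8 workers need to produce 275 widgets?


Days ∝ work / workers, so d₂ = d₁ × (m₁/m₂) × (w₂/w₁)
Workers factor (inverse): 17/8 = 2.1250
Work factor (direct): 275/257 ≈ 1.0700
d₂ = 7 × 17/8 × 275/257 = (7 × 17 × 275) / (8 × 257) = 32725/2056
≈ 15.92 days

15.92 days


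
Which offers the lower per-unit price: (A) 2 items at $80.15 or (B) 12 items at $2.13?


Deal A: $80.15/2 = $40.0750/unit
Deal B: $2.13/12 = $0.1775/unit
B is cheaper per unit
= Deal B

Deal B


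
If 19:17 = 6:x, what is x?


Cross multiply: 19 × x = 17 × 6
19x = 102
x = 102 / 19
= 5.37

5.37


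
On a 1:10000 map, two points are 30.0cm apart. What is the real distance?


Real distance = map distance × scale
= 30.0cm × 10000
= 300000 cm = 3000.0 m
= 3.000 km

3.000 km


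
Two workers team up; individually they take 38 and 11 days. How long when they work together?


Rate of A = 1/38 per day
Rate of B = 1/11 per day
Combined rate = 1/38 + 1/11 = 49/418 ≈ 0.1172 per day
Days = 1 / combined rate = 418/49
≈ 8.53 days

8.53 days


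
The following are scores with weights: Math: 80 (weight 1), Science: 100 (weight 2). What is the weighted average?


Numerator = 80×1 + 100×2
= 80 + 200
= 280
Total weight = 3
Weighted avg = 280/3
= 93.33

93.33


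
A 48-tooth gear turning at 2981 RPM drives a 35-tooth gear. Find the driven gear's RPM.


Gear ratio = 48:35 = 48:35
RPM_B = RPM_A × (teeth_A / teeth_B)
= 2981 × (48/35)
= 4088.2 RPM

4088.2 RPM


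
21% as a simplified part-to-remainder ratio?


21% means 21 parts out of 100; remainder = 79
Part : remainder = 21:79
GCD = 1
= 21:79

21:79


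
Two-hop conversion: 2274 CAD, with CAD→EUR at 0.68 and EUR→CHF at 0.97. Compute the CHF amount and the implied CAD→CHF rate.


Step 1: 2274 CAD × 0.68 = 1546.32 EUR
Step 2: 1546.32 EUR × 0.97 = 1499.93 CHF
Implied rate CAD→CHF = 0.68 × 0.97 = 0.6596
= 1499.93 CHF; implied rate 0.6596 CHF/CAD

1499.93 CHF; implied rate 0.6596 CHF/CAD


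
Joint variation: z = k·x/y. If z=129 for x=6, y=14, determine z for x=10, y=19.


z = k·x/y
Solve for k using the known point: k = z·y/x = 129×14/6 = 1806/6 = 301.0000
Now evaluate at x=10, y=19:
z = k × 10 / 19 = (1806 × 10) / (6 × 19) = 18060/114
≈ 158.4211

158.4211


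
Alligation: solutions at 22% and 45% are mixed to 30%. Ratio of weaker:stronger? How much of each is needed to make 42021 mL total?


Let x parts of 22% mix with y parts of 45%.
22x + 45y = 30(x + y)
22x + 45y = 30x + 30y
x(22 - 30) = y(30 - 45)
x/y = (45 - 30)/(30 - 22) = 15/8
Simplify: 15:8
Total parts = 23; one part = 42021/23 = 1827.00 mL
22% solution: 15×1827.00 = 27405.00 mL
45% solution: 8×1827.00 = 14616.00 mL
= ratio 15:8; 27405.00 mL and 14616.00 mL

ratio 15:8; 27405.00 mL and 14616.00 mL


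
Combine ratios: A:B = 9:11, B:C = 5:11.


Match B: multiply A:B by 5 → 45:55
Multiply B:C by 11 → 55:121
Combined: 45:55:121
GCD = 1
= 45:55:121

45:55:121


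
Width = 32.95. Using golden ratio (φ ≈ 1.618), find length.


φ = (1 + √5) / 2 ≈ 1.618
Length = width × φ = 32.95 × 1.618 = 53.3131
≈ 53.31

53.31


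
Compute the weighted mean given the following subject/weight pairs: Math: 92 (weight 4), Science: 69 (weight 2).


Numerator = 92×4 + 69×2
= 368 + 138
= 506
Total weight = 6
Weighted avg = 506/6
= 84.33

84.33


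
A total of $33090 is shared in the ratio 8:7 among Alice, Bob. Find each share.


Total parts = 8 + 7 = 15
Alice: 33090 × 8/15 = 17648.00
Bob: 33090 × 7/15 = 15442.00
= Alice: $17648.00, Bob: $15442.00

Alice: $17648.00, Bob: $15442.00


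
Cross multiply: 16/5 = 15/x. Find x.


Cross multiply: 16 × x = 5 × 15
16x = 75
x = 75 / 16
= 4.69

4.69


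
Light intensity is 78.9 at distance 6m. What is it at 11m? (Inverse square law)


I₁d₁² = I₂d₂²
I₂ = I₁ × (d₁/d₂)²
= 78.9 × (6/11)²
= 78.9 × 36/121
= 2840.4/121
≈ 23.4744

23.4744


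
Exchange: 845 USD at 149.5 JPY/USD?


Amount × rate = 845 × 149.5
= 126327.50 JPY

126327.50 JPY


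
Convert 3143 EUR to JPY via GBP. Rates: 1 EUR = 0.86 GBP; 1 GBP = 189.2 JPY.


Step 1: 3143 EUR × 0.86 = 2702.98 GBP
Step 2: 2702.98 GBP × 189.2 = 511403.82 JPY
Implied rate EUR→JPY = 0.86 × 189.2 = 162.7120
= 511403.82 JPY

511403.82 JPY


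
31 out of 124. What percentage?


Percentage = (part / whole) × 100
= (31 / 124) × 100
= 25.00%

25.00%


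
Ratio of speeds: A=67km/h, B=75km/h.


Ratio = 67:75
GCD = 1
Simplified = 67:75
Time ratio (same distance) = 75:67
Speed ratio = 67:75

67:75


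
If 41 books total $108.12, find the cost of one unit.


Unit rate = total / quantity
= 108.12 / 41
= $2.64 per unit

$2.64 per unit


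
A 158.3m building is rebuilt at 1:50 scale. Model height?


Model size = real / scale
= 158.3 / 50
= 3.1660 m

3.1660 m


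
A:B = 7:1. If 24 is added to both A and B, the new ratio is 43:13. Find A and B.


Let A = 7k, B = 1k.
(7k + 24) / (1k + 24) = 43/13
Cross-multiply: 13(7k + 24) = 43(1k + 24)
91k + 312 = 43k + 1032
91k - 43k = 1032 - 312
48k = 720
k = 720/48 = 15
A = 7×15 = 105, B = 1×15 = 15
= A = 105, B = 15

A = 105, B = 15


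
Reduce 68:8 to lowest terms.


GCD(68, 8) = 4
68/4 : 8/4
= 17:2

17:2


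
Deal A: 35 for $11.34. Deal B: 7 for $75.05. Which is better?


Deal A: $11.34/35 = $0.3240/unit
Deal B: $75.05/7 = $10.7214/unit
A is cheaper per unit
= Deal A

Deal A


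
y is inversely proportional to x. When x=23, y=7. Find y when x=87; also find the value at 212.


Inverse proportion: x × y = constant
k = 23 × 7 = 161
At x=87: k/87 = 1.85
At x=212: k/212 = 0.76
= 1.85 and 0.76

1.85 and 0.76


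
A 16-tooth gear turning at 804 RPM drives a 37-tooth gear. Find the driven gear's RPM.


Gear ratio = 16:37 = 16:37
RPM_B = RPM_A × (teeth_A / teeth_B)
= 804 × (16/37)
= 347.7 RPM

347.7 RPM


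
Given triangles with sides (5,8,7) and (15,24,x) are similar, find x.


Scale factor = 15/5 = 3
Missing side = 7 × 3
= 21.0

21.0


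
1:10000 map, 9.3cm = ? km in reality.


Real distance = map distance × scale
= 9.3cm × 10000
= 93000 cm = 930.0 m
= 0.930 km

0.930 km


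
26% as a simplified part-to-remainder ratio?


26% means 26 parts out of 100; remainder = 74
Part : remainder = 26:74
GCD = 2
= 13:37

13:37


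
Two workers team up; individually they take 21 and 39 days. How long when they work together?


Rate of A = 1/21 per day
Rate of B = 1/39 per day
Combined rate = 1/21 + 1/39 = 60/819 ≈ 0.0733 per day
Days = 1 / combined rate = 819/60
= 13.65 days

13.65 days


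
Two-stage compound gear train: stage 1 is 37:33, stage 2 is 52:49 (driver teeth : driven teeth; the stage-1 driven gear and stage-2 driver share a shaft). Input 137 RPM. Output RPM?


Stage 1: RPM_B = RPM_A × t_A/t_B = 137 × 37/33 = 5069/33 ≈ 153.61
B and C share a shaft → RPM_C = RPM_B
Stage 2: RPM_D = RPM_C × t_C/t_D = RPM_A × (t_A×t_C)/(t_B×t_D)
Overall ratio = (37×52)/(33×49) = 1924/1617
RPM_D = 137 × 1924/1617 = 263588/1617
≈ 163.01 RPM

163.01 RPM


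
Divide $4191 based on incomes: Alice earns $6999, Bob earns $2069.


Total income = 6999 + 2069 = $9068
Alice: $4191 × 6999/9068 = $3234.76
Bob: $4191 × 2069/9068 = $956.24
= Alice: $3234.76, Bob: $956.24

Alice: $3234.76, Bob: $956.24


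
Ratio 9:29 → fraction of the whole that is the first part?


Total parts = 9 + 29 = 38
First part: 9/38 = 9/38
= 9/38

9/38


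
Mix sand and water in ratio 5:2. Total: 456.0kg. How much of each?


Total parts = 5 + 2 = 7
sand: 456.0 × 5/7 = 325.7kg
water: 456.0 × 2/7 = 130.3kg
= 325.7kg and 130.3kg

325.7kg and 130.3kg


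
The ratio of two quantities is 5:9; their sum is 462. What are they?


Let A = 5k, B = 9k.
5k + 9k = 462
14k = 462 → k = 462/14 = 33
A = 5×33 = 165, B = 9×33 = 297
= A = 165, B = 297

A = 165, B = 297


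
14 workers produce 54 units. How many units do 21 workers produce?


Direct proportion: y/x = constant
k = 54/14 ≈ 3.8571
y₂ = k × 21 = 54 × 21 / 14 = 1134/14
= 81.00

81.00


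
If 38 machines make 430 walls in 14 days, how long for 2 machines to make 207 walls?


Days ∝ work / workers, so d₂ = d₁ × (m₁/m₂) × (w₂/w₁)
Workers factor (inverse): 38/2 = 19.0000
Work factor (direct): 207/430 ≈ 0.4814
d₂ = 14 × 38/2 × 207/430 = (14 × 38 × 207) / (2 × 430) = 110124/860
≈ 128.05 days

128.05 days


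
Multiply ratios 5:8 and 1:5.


Compound ratio = (5×1) : (8×5)
= 5:40
GCD = 5
= 1:8

1:8


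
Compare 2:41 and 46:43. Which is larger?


2/41 = 0.0488
46/43 = 1.0698
0.0488 < 1.0698, so 2:41 is less
= 46:43

46:43


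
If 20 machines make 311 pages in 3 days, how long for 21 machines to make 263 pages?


Days ∝ work / workers, so d₂ = d₁ × (m₁/m₂) × (w₂/w₁)
Workers factor (inverse): 20/21 ≈ 0.9524
Work factor (direct): 263/311 ≈ 0.8457
d₂ = 3 × 20/21 × 263/311 = (3 × 20 × 263) / (21 × 311) = 15780/6531
≈ 2.42 days

2.42 days


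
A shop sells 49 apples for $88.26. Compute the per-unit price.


Unit rate = total / quantity
= 88.26 / 49
= $1.80 per unit

$1.80 per unit


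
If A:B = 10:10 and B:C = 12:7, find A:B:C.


Match B: multiply A:B by 12 → 120:120
Multiply B:C by 10 → 120:70
Combined: 120:120:70
GCD = 10
= 12:12:7

12:12:7


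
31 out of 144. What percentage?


Percentage = (part / whole) × 100
= (31 / 144) × 100
≈ 21.53%

21.53%


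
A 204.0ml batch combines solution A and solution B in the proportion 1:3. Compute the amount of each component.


Total parts = 1 + 3 = 4
solution A: 204.0 × 1/4 = 51.0ml
solution B: 204.0 × 3/4 = 153.0ml
= 51.0ml and 153.0ml

51.0ml and 153.0ml


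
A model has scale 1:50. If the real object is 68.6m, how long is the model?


Model size = real / scale
= 68.6 / 50
= 1.3720 m

1.3720 m
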